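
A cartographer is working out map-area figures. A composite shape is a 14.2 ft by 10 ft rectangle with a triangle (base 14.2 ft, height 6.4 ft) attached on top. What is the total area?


Composite shape: rectangle + triangle
Rectangle area = 14.2 * 10 = 142
Triangle area = 0.5 * 14.2 * 6.4 = 45.44
Total = 142 + 45.44
Total = 187.44
187.44 ft^2


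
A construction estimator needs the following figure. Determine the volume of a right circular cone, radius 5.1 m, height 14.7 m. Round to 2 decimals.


Shape: cone
Radius r = 5.1 m, Height h = 14.7 m
Formula: V = (1/3) * pi * r^2 * h
r^2 = 26.01
pi * r^2 * h = pi * 26.01 * 14.7 = 382.347 * pi
V = 382.347 * pi / 3
V = 400.39
400.39 m^3


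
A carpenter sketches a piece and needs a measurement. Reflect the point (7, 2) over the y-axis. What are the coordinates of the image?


Transformation: reflection
Original point: (7, 2)
Rule for reflection over the y-axis: (x, y) -> (-x, y)
Apply: (7, 2) -> (-7, 2)
(-7, 2)


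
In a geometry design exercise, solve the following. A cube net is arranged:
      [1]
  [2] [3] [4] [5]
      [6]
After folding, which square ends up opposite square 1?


Net: cross layout. Take square 3 as the base (bottom).
Fold the four squares in the horizontal row up around 3: 2 -> left, 4 -> right, 5 wraps to the top.
Fold 1 and 6 up from 3: 1 -> back, 6 -> front.
Opposite pairs are therefore: (1, 6), (2, 4), (3, 5).
Face 1 is opposite face 6.
face 6


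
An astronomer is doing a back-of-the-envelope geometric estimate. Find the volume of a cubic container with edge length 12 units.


Shape: cube
Side s = 12 units
Formula: V = s^3
V = 12 * 12 * 12
V = 144 * 12
V = 1728
1728 units^3


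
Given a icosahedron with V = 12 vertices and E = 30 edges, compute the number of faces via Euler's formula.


Polyhedron: icosahedron
Euler's formula for convex polyhedra: V - E + F = 2
Given: V = 12 vertices and E = 30 edges
Solve for F:
F = 2 + E - V = 2 + 30 - 12 = 20
20 faces


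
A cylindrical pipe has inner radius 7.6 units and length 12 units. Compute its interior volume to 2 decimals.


Shape: cylinder
Radius r = 7.6 units, Height h = 12 units
Formula: V = pi * r^2 * h
r^2 = 57.76
V = pi * 57.76 * 12
V = 693.12 * pi
V = 2177.5
2177.5 units^3


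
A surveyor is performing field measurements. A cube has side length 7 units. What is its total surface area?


Shape: cube
Side s = 7 units
A cube has 6 square faces.
Formula: SA = 6 * s^2
s^2 = 49
SA = 6 * 49
SA = 294
294 units^2


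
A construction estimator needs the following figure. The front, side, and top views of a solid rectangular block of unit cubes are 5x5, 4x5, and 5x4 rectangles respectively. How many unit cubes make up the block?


Orthographic views of a solid rectangular block:
Front view 5 x 5 -> length = 5, height = 5
Side view 4 x 5 -> width = 4, height = 5 (consistent)
Top view 5 x 4 -> confirms length = 5, width = 4
The block is 5 x 4 x 5.
Total unit cubes = 5 * 4 * 5 = 100
100 unit cubes


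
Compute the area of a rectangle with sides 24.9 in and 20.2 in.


Shape: rectangle
Length l = 24.9 in, Width w = 20.2 in
Formula: A = l * w
A = 24.9 * 20.2
A = 502.98
502.98 in^2


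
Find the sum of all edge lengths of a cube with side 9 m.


Shape: cube
Side s = 9 m
A cube has 12 edges, all equal.
Formula: total edge length = 12 * s
Total = 12 * 9
Total = 108
108 m


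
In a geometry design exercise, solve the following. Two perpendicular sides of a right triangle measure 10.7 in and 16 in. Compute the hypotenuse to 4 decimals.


Shape: right triangle
Legs a = 10.7 in, b = 16 in
Formula: c = sqrt(a^2 + b^2)
a^2 = 114.49, b^2 = 256
a^2 + b^2 = 370.49
c = sqrt(370.49)
c = 19.2481
19.2481 in


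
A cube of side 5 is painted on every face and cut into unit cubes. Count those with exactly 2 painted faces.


Large cube: 5 x 5 x 5, cut into unit cubes.
n = 5, so n - 2 = 3
Cubes with 2 painted faces lie along the edges, excluding corners.
A cube has 12 edges; each contributes (n - 2) = 3 such cubes.
Count = 12 * 3 = 36
36 unit cubes


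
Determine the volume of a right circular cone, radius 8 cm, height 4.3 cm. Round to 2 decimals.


Shape: cone
Radius r = 8 cm, Height h = 4.3 cm
Formula: V = (1/3) * pi * r^2 * h
r^2 = 64
pi * r^2 * h = pi * 64 * 4.3 = 275.2 * pi
V = 275.2 * pi / 3
V = 288.19
288.19 cm^3


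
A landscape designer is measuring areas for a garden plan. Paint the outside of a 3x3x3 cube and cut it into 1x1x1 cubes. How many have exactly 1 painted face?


Large cube: 3 x 3 x 3, cut into unit cubes.
n = 3, so n - 2 = 1
Cubes with 1 painted face lie in the interior of each face.
A cube has 6 faces; each contributes (n - 2)^2 = 1 such cubes.
Count = 6 * 1 = 6
6 unit cubes


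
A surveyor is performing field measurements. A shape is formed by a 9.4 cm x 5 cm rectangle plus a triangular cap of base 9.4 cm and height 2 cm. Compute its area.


Composite shape: rectangle + triangle
Rectangle area = 9.4 * 5 = 47
Triangle area = 0.5 * 9.4 * 2 = 9.4
Total = 47 + 9.4
Total = 56.4
56.4 cm^2


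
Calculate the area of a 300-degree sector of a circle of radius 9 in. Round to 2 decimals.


Shape: circular sector
Radius r = 9 in, Angle = 300 degrees
Formula: A = (angle/360) * pi * r^2
r^2 = 81
Fraction of circle = 300/360
A = (300/360) * pi * 81
A = 67.5 * pi
A = 212.06
212.06 in^2


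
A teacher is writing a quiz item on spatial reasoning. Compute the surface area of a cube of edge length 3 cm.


Shape: cube
Side s = 3 cm
A cube has 6 square faces.
Formula: SA = 6 * s^2
s^2 = 9
SA = 6 * 9
SA = 54
54 cm^2


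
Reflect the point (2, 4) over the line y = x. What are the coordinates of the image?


Transformation: reflection
Original point: (2, 4)
Rule for reflection over y = x: (x, y) -> (y, x)
Apply: (2, 4) -> (4, 2)
(4, 2)


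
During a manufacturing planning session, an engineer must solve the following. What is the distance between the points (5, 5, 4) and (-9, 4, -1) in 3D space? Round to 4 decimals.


3D distance between two points
P1 = (5, 5, 4), P2 = (-9, 4, -1)
Formula: d = sqrt((x2-x1)^2 + (y2-y1)^2 + (z2-z1)^2)
dx = -9 - 5 = -14
dy = 4 - 5 = -1
dz = -1 - 4 = -5
dx^2 + dy^2 + dz^2 = 196 + 1 + 25 = 222
d = sqrt(222)
d = 14.8997
14.8997 units


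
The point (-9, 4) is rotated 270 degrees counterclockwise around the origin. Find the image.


Transformation: rotation about the origin
Original point: (-9, 4)
Rule for 270 deg counterclockwise: (x, y) -> (y, -x)
Apply: (-9, 4) -> (4, 9)
(4, 9)


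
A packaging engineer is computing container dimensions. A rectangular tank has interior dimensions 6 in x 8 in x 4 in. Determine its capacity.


Shape: rectangular prism
l = 6 in, w = 8 in, h = 4 in
Formula: V = l * w * h
V = 6 * 8 * 4
V = 48 * 4
V = 192
192 in^3


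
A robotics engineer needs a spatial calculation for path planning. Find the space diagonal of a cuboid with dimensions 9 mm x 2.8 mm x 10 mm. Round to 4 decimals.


Shape: rectangular box (space diagonal)
l = 9 mm, w = 2.8 mm, h = 10 mm
Visualize: the diagonal of the base, then a right triangle with that diagonal and the height.
Formula: d = sqrt(l^2 + w^2 + h^2)
l^2 + w^2 + h^2 = 81 + 7.84 + 100 = 188.84
d = sqrt(188.84)
d = 13.7419
13.7419 mm


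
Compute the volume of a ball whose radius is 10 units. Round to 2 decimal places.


Shape: sphere
Radius r = 10 units
Formula: V = (4/3) * pi * r^3
r^3 = 1000
(4/3) * 1000 = 1333.333333
V = 1333.333333 * pi
V = 4188.79
4188.79 units^3


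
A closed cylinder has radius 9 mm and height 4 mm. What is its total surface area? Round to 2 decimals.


Shape: closed cylinder
Radius r = 9 mm, Height h = 4 mm
Formula: SA = 2*pi*r^2 + 2*pi*r*h = 2*pi*r*(r + h)
r + h = 13
2 * r * (r + h) = 2 * 9 * 13 = 234
SA = 234 * pi
SA = 735.13
735.13 mm^2


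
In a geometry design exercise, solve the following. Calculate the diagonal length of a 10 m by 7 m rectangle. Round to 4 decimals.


Shape: rectangle (diagonal via Pythagoras)
Sides: 10 m and 7 m
Formula: d = sqrt(l^2 + w^2)
l^2 = 100, w^2 = 49
l^2 + w^2 = 149
d = sqrt(149)
d = 12.2066
12.2066 m


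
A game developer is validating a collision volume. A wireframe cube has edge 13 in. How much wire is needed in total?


Shape: cube
Side s = 13 in
A cube has 12 edges, all equal.
Formula: total edge length = 12 * s
Total = 12 * 13
Total = 156
156 in


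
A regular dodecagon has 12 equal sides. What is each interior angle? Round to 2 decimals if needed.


Shape: regular dodecagon (12 sides)
Formula: interior angle = (n - 2) * 180 / n
(n - 2) = 10
(n - 2) * 180 = 1800
angle = 1800 / 12
angle = 150
150 degrees


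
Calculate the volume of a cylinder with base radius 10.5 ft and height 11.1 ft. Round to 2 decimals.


Shape: cylinder
Radius r = 10.5 ft, Height h = 11.1 ft
Formula: V = pi * r^2 * h
r^2 = 110.25
V = pi * 110.25 * 11.1
V = 1223.775 * pi
V = 3844.6
3844.6 ft^3


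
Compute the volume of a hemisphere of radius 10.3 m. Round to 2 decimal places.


Shape: hemisphere (half of a sphere)
Radius r = 10.3 m
Formula: V = (1/2) * (4/3) * pi * r^3 = (2/3) * pi * r^3
r^3 = 1092.727
(2/3) * 1092.727 = 728.484667
V = 728.484667 * pi
V = 2288.6
2288.6 m^3


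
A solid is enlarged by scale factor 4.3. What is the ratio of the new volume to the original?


Linear scale factor k = 4.3
Rule: under a linear scaling by k, volumes scale by k^3.
k^3 = 4.3 * 4.3 * 4.3
k^3 = 18.49 * 4.3
k^3 = 79.507
Volume scales by a factor of 79.507.
79.507 (dimensionless)


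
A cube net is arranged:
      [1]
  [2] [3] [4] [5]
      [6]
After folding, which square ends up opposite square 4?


Net: cross layout. Take square 3 as the base (bottom).
Fold the four squares in the horizontal row up around 3: 2 -> left, 4 -> right, 5 wraps to the top.
Fold 1 and 6 up from 3: 1 -> back, 6 -> front.
Opposite pairs are therefore: (1, 6), (2, 4), (3, 5).
Face 4 is opposite face 2.
face 2


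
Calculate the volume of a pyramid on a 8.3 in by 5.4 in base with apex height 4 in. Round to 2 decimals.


Shape: rectangular pyramid
Base: 8.3 in x 5.4 in, Height h = 4 in
Formula: V = (1/3) * base_area * h
base_area = 8.3 * 5.4 = 44.82
base_area * h = 44.82 * 4 = 179.28
V = 179.28 / 3
V = 59.76
59.76 in^3


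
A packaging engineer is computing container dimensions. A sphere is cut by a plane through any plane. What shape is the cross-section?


Solid: sphere
Cutting plane: through any plane
Visualize the intersection of the plane with the solid's surface.
The boundary of the cut region is a circle.
circle


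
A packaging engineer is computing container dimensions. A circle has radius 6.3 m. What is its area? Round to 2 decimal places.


Shape: circle
Radius r = 6.3 m
Formula: A = pi * r^2
r^2 = 6.3^2 = 39.69
A = pi * 39.69
A = 124.69
124.69 m^2


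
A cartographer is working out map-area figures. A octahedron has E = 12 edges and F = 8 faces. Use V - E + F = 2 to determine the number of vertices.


Polyhedron: octahedron
Euler's formula for convex polyhedra: V - E + F = 2
Given: E = 12 edges and F = 8 faces
Solve for V:
V = 2 + E - F = 2 + 12 - 8 = 6
6 vertices


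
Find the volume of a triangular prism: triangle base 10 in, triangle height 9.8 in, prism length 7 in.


Shape: triangular prism
Triangle base = 10 in, triangle height = 9.8 in, prism length L = 7 in
Formula: V = (1/2 * b * h_tri) * L
Cross-section area = 0.5 * 10 * 9.8 = 49
V = 49 * 7
V = 343
343 in^3


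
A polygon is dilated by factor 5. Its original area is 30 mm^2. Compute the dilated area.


Linear scale factor k = 5
Original area = 30 mm^2
Rule: under a linear scaling by k, areas scale by k^2.
k^2 = 5^2 = 25
New area = 30 * 25
New area = 750
750 mm^2


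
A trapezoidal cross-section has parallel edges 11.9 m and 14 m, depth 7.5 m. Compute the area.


Shape: trapezoid
Parallel sides a = 11.9 m, b = 14 m; Height h = 7.5 m
Formula: A = (a + b) * h / 2
a + b = 11.9 + 14 = 25.9
A = 25.9 * 7.5 / 2
A = 194.25 / 2
A = 97.125
97.125 m^2


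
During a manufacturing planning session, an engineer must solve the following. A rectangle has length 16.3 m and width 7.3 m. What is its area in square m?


Shape: rectangle
Length l = 16.3 m, Width w = 7.3 m
Formula: A = l * w
A = 16.3 * 7.3
A = 118.99
118.99 m^2


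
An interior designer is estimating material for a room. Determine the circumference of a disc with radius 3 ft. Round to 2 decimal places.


Shape: circle
Radius r = 3 ft
Formula: C = 2 * pi * r
C = 2 * pi * 3
C = 6 * pi
C = 18.85
18.85 ft


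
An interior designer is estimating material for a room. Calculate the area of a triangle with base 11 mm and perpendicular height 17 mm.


Shape: triangle
Base b = 11 mm, Height h = 17 mm
Formula: A = (1/2) * b * h
A = 0.5 * 11 * 17
A = 0.5 * 187
A = 93.5
93.5 mm^2


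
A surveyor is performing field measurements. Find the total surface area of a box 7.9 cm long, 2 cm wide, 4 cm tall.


Shape: rectangular prism
l = 7.9 cm, w = 2 cm, h = 4 cm
Formula: SA = 2(lw + lh + wh)
lw = 15.8, lh = 31.6, wh = 8
lw + lh + wh = 55.4
SA = 2 * 55.4
SA = 110.8
110.8 cm^2


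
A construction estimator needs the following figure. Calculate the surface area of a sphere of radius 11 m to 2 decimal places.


Shape: sphere
Radius r = 11 m
Formula: SA = 4 * pi * r^2
r^2 = 121
SA = 4 * pi * 121
SA = 484 * pi
SA = 1520.53
1520.53 m^2


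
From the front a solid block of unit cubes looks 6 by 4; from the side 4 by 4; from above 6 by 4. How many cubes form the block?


Orthographic views of a solid rectangular block:
Front view 6 x 4 -> length = 6, height = 4
Side view 4 x 4 -> width = 4, height = 4 (consistent)
Top view 6 x 4 -> confirms length = 6, width = 4
The block is 6 x 4 x 4.
Total unit cubes = 6 * 4 * 4 = 96
96 unit cubes


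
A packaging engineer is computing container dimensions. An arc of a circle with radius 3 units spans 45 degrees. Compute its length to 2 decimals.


Shape: circular arc
Radius r = 3 units, Angle = 45 degrees
Formula: L = (angle/360) * 2 * pi * r
2 * pi * r = 6 * pi
L = (45/360) * 6 * pi
L = 0.75 * pi
L = 2.36
2.36 units


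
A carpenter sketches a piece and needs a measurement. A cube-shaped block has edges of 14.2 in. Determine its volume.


Shape: cube
Side s = 14.2 in
Formula: V = s^3
V = 14.2 * 14.2 * 14.2
V = 201.64 * 14.2
V = 2863.288
2863.288 in^3


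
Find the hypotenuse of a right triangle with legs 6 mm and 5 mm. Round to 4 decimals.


Shape: right triangle
Legs a = 6 mm, b = 5 mm
Formula: c = sqrt(a^2 + b^2)
a^2 = 36, b^2 = 25
a^2 + b^2 = 61
c = sqrt(61)
c = 7.8102
7.8102 mm


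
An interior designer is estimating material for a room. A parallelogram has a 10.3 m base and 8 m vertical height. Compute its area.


Shape: parallelogram
Base b = 10.3 m, Height h = 8 m
Formula: A = b * h
A = 10.3 * 8
A = 82.4
82.4 m^2


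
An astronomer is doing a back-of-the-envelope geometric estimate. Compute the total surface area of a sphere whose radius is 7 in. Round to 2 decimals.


Shape: sphere
Radius r = 7 in
Formula: SA = 4 * pi * r^2
r^2 = 49
SA = 4 * pi * 49
SA = 196 * pi
SA = 615.75
615.75 in^2


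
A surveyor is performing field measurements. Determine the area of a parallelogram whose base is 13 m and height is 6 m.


Shape: parallelogram
Base b = 13 m, Height h = 6 m
Formula: A = b * h
A = 13 * 6
A = 78
78 m^2


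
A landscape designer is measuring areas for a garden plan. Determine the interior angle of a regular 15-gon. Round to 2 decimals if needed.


Shape: regular pentadecagon (15 sides)
Formula: interior angle = (n - 2) * 180 / n
(n - 2) = 13
(n - 2) * 180 = 2340
angle = 2340 / 15
angle = 156
156 degrees


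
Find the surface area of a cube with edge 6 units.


Shape: cube
Side s = 6 units
A cube has 6 square faces.
Formula: SA = 6 * s^2
s^2 = 36
SA = 6 * 36
SA = 216
216 units^2


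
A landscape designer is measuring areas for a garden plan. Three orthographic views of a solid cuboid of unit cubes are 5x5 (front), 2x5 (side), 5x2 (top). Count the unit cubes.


Orthographic views of a solid rectangular block:
Front view 5 x 5 -> length = 5, height = 5
Side view 2 x 5 -> width = 2, height = 5 (consistent)
Top view 5 x 2 -> confirms length = 5, width = 2
The block is 5 x 2 x 5.
Total unit cubes = 5 * 2 * 5 = 50
50 unit cubes


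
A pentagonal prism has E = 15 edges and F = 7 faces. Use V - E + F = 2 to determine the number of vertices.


Polyhedron: pentagonal prism
Euler's formula for convex polyhedra: V - E + F = 2
Given: E = 15 edges and F = 7 faces
Solve for V:
V = 2 + E - F = 2 + 15 - 7 = 10
10 vertices


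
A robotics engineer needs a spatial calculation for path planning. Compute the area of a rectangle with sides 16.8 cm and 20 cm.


Shape: rectangle
Length l = 16.8 cm, Width w = 20 cm
Formula: A = l * w
A = 16.8 * 20
A = 336
336 cm^2


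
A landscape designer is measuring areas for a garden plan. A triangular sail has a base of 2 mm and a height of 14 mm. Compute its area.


Shape: triangle
Base b = 2 mm, Height h = 14 mm
Formula: A = (1/2) * b * h
A = 0.5 * 2 * 14
A = 0.5 * 28
A = 14
14 mm^2


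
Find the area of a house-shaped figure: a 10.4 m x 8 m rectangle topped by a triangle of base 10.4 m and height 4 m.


Composite shape: rectangle + triangle
Rectangle area = 10.4 * 8 = 83.2
Triangle area = 0.5 * 10.4 * 4 = 20.8
Total = 83.2 + 20.8
Total = 104
104 m^2


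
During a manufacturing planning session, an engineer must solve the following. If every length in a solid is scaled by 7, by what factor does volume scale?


Linear scale factor k = 7
Rule: under a linear scaling by k, volumes scale by k^3.
k^3 = 7 * 7 * 7
k^3 = 49 * 7
k^3 = 343
Volume scales by a factor of 343.
343 (dimensionless)


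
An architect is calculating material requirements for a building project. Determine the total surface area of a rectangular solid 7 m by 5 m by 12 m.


Shape: rectangular prism
l = 7 m, w = 5 m, h = 12 m
Formula: SA = 2(lw + lh + wh)
lw = 35, lh = 84, wh = 60
lw + lh + wh = 179
SA = 2 * 179
SA = 358
358 m^2


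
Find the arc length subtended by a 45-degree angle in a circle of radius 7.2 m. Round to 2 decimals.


Shape: circular arc
Radius r = 7.2 m, Angle = 45 degrees
Formula: L = (angle/360) * 2 * pi * r
2 * pi * r = 14.4 * pi
L = (45/360) * 14.4 * pi
L = 1.8 * pi
L = 5.65
5.65 m


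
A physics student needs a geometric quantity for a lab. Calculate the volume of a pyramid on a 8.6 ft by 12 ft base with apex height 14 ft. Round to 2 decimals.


Shape: rectangular pyramid
Base: 8.6 ft x 12 ft, Height h = 14 ft
Formula: V = (1/3) * base_area * h
base_area = 8.6 * 12 = 103.2
base_area * h = 103.2 * 14 = 1444.8
V = 1444.8 / 3
V = 481.6
481.6 ft^3


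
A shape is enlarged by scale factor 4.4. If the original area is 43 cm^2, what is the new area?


Linear scale factor k = 4.4
Original area = 43 cm^2
Rule: under a linear scaling by k, areas scale by k^2.
k^2 = 4.4^2 = 19.36
New area = 43 * 19.36
New area = 832.48
832.48 cm^2


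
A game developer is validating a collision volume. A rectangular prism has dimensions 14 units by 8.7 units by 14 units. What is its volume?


Shape: rectangular prism
l = 14 units, w = 8.7 units, h = 14 units
Formula: V = l * w * h
V = 14 * 8.7 * 14
V = 121.8 * 14
V = 1705.2
1705.2 units^3


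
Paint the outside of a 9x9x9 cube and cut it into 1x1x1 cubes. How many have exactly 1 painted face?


Large cube: 9 x 9 x 9, cut into unit cubes.
n = 9, so n - 2 = 7
Cubes with 1 painted face lie in the interior of each face.
A cube has 6 faces; each contributes (n - 2)^2 = 49 such cubes.
Count = 6 * 49 = 294
294 unit cubes


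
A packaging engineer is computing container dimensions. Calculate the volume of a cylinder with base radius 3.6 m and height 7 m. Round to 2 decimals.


Shape: cylinder
Radius r = 3.6 m, Height h = 7 m
Formula: V = pi * r^2 * h
r^2 = 12.96
V = pi * 12.96 * 7
V = 90.72 * pi
V = 285.01
285.01 m^3


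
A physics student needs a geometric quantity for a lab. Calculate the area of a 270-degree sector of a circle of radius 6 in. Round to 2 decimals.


Shape: circular sector
Radius r = 6 in, Angle = 270 degrees
Formula: A = (angle/360) * pi * r^2
r^2 = 36
Fraction of circle = 270/360
A = (270/360) * pi * 36
A = 27 * pi
A = 84.82
84.82 in^2


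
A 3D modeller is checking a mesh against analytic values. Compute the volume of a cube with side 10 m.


Shape: cube
Side s = 10 m
Formula: V = s^3
V = 10 * 10 * 10
V = 100 * 10
V = 1000
1000 m^3


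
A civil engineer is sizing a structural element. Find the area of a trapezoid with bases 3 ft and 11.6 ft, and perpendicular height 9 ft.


Shape: trapezoid
Parallel sides a = 3 ft, b = 11.6 ft; Height h = 9 ft
Formula: A = (a + b) * h / 2
a + b = 3 + 11.6 = 14.6
A = 14.6 * 9 / 2
A = 131.4 / 2
A = 65.7
65.7 ft^2


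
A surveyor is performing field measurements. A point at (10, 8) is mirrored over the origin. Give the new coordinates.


Transformation: reflection
Original point: (10, 8)
Rule for reflection through the origin: (x, y) -> (-x, -y)
Apply: (10, 8) -> (-10, -8)
(-10, -8)


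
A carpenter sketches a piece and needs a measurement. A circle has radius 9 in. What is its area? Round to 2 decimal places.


Shape: circle
Radius r = 9 in
Formula: A = pi * r^2
r^2 = 9^2 = 81
A = pi * 81
A = 254.47
254.47 in^2


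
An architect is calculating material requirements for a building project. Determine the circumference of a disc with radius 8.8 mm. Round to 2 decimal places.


Shape: circle
Radius r = 8.8 mm
Formula: C = 2 * pi * r
C = 2 * pi * 8.8
C = 17.6 * pi
C = 55.29
55.29 mm


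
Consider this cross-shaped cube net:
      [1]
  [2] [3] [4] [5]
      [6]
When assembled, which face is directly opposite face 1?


Net: cross layout. Take square 3 as the base (bottom).
Fold the four squares in the horizontal row up around 3: 2 -> left, 4 -> right, 5 wraps to the top.
Fold 1 and 6 up from 3: 1 -> back, 6 -> front.
Opposite pairs are therefore: (1, 6), (2, 4), (3, 5).
Face 1 is opposite face 6.
face 6


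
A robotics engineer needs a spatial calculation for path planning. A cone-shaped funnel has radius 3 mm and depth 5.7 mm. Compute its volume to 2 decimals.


Shape: cone
Radius r = 3 mm, Height h = 5.7 mm
Formula: V = (1/3) * pi * r^2 * h
r^2 = 9
pi * r^2 * h = pi * 9 * 5.7 = 51.3 * pi
V = 51.3 * pi / 3
V = 53.72
53.72 mm^3


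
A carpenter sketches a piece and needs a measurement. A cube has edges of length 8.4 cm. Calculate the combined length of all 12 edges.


Shape: cube
Side s = 8.4 cm
A cube has 12 edges, all equal.
Formula: total edge length = 12 * s
Total = 12 * 8.4
Total = 100.8
100.8 cm


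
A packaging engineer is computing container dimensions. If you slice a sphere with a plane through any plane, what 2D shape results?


Solid: sphere
Cutting plane: through any plane
Visualize the intersection of the plane with the solid's surface.
The boundary of the cut region is a circle.
circle


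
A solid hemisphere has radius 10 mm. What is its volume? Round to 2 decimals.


Shape: hemisphere (half of a sphere)
Radius r = 10 mm
Formula: V = (1/2) * (4/3) * pi * r^3 = (2/3) * pi * r^3
r^3 = 1000
(2/3) * 1000 = 666.666667
V = 666.666667 * pi
V = 2094.4
2094.4 mm^3


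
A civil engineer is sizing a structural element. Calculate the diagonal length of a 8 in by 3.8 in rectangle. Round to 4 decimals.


Shape: rectangle (diagonal via Pythagoras)
Sides: 8 in and 3.8 in
Formula: d = sqrt(l^2 + w^2)
l^2 = 64, w^2 = 14.44
l^2 + w^2 = 78.44
d = sqrt(78.44)
d = 8.8566
8.8566 in


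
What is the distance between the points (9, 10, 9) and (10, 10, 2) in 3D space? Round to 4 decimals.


3D distance between two points
P1 = (9, 10, 9), P2 = (10, 10, 2)
Formula: d = sqrt((x2-x1)^2 + (y2-y1)^2 + (z2-z1)^2)
dx = 10 - 9 = 1
dy = 10 - 10 = 0
dz = 2 - 9 = -7
dx^2 + dy^2 + dz^2 = 1 + 0 + 49 = 50
d = sqrt(50)
d = 7.0711
7.0711 units


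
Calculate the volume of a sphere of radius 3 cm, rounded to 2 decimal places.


Shape: sphere
Radius r = 3 cm
Formula: V = (4/3) * pi * r^3
r^3 = 27
(4/3) * 27 = 36
V = 36 * pi
V = 113.1
113.1 cm^3


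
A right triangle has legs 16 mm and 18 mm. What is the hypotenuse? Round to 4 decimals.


Shape: right triangle
Legs a = 16 mm, b = 18 mm
Formula: c = sqrt(a^2 + b^2)
a^2 = 256, b^2 = 324
a^2 + b^2 = 580
c = sqrt(580)
c = 24.0832
24.0832 mm


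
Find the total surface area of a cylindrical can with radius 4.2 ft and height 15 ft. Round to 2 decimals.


Shape: closed cylinder
Radius r = 4.2 ft, Height h = 15 ft
Formula: SA = 2*pi*r^2 + 2*pi*r*h = 2*pi*r*(r + h)
r + h = 19.2
2 * r * (r + h) = 2 * 4.2 * 19.2 = 161.28
SA = 161.28 * pi
SA = 506.68
506.68 ft^2


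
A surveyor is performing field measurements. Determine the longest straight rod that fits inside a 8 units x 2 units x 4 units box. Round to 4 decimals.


Shape: rectangular box (space diagonal)
l = 8 units, w = 2 units, h = 4 units
Visualize: the diagonal of the base, then a right triangle with that diagonal and the height.
Formula: d = sqrt(l^2 + w^2 + h^2)
l^2 + w^2 + h^2 = 64 + 4 + 16 = 84
d = sqrt(84)
d = 9.1652
9.1652 units


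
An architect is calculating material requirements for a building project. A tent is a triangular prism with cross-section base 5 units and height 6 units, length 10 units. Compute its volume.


Shape: triangular prism
Triangle base = 5 units, triangle height = 6 units, prism length L = 10 units
Formula: V = (1/2 * b * h_tri) * L
Cross-section area = 0.5 * 5 * 6 = 15
V = 15 * 10
V = 150
150 units^3


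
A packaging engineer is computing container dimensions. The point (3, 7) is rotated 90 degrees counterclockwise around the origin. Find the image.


Transformation: rotation about the origin
Original point: (3, 7)
Rule for 90 deg counterclockwise: (x, y) -> (-y, x)
Apply: (3, 7) -> (-7, 3)
(-7, 3)


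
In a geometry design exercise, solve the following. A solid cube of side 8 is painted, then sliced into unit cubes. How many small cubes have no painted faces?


Large cube: 8 x 8 x 8, cut into unit cubes.
n = 8, so n - 2 = 6
Unpainted cubes form the interior (n - 2)^3 block.
(n - 2)^3 = 6^3 = 216
216 unit cubes


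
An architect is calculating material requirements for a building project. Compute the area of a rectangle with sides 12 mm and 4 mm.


Shape: rectangle
Length l = 12 mm, Width w = 4 mm
Formula: A = l * w
A = 12 * 4
A = 48
48 mm^2


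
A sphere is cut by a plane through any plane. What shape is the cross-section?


Solid: sphere
Cutting plane: through any plane
Visualize the intersection of the plane with the solid's surface.
The boundary of the cut region is a circle.
circle


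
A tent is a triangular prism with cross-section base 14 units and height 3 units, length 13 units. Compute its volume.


Shape: triangular prism
Triangle base = 14 units, triangle height = 3 units, prism length L = 13 units
Formula: V = (1/2 * b * h_tri) * L
Cross-section area = 0.5 * 14 * 3 = 21
V = 21 * 13
V = 273
273 units^3


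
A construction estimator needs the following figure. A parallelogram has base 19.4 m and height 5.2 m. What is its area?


Shape: parallelogram
Base b = 19.4 m, Height h = 5.2 m
Formula: A = b * h
A = 19.4 * 5.2
A = 100.88
100.88 m^2


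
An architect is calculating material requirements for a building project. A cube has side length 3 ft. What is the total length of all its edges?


Shape: cube
Side s = 3 ft
A cube has 12 edges, all equal.
Formula: total edge length = 12 * s
Total = 12 * 3
Total = 36
36 ft


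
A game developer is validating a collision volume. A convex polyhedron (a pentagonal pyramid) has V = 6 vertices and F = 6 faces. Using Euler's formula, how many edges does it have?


Polyhedron: pentagonal pyramid
Euler's formula for convex polyhedra: V - E + F = 2
Given: V = 6 vertices and F = 6 faces
Solve for E:
E = V + F - 2 = 6 + 6 - 2 = 10
10 edges


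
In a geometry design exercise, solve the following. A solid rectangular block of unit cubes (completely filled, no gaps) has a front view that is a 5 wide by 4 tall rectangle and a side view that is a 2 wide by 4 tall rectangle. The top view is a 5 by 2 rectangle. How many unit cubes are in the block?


Orthographic views of a solid rectangular block:
Front view 5 x 4 -> length = 5, height = 4
Side view 2 x 4 -> width = 2, height = 4 (consistent)
Top view 5 x 2 -> confirms length = 5, width = 2
The block is 5 x 2 x 4.
Total unit cubes = 5 * 2 * 4 = 40
40 unit cubes


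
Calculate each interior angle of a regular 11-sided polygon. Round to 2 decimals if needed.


Shape: regular hendecagon (11 sides)
Formula: interior angle = (n - 2) * 180 / n
(n - 2) = 9
(n - 2) * 180 = 1620
angle = 1620 / 11
angle = 147.27
147.27 degrees


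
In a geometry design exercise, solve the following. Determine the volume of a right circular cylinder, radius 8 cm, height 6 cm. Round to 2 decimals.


Shape: cylinder
Radius r = 8 cm, Height h = 6 cm
Formula: V = pi * r^2 * h
r^2 = 64
V = pi * 64 * 6
V = 384 * pi
V = 1206.37
1206.37 cm^3


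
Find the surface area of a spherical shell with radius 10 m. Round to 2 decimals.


Shape: sphere
Radius r = 10 m
Formula: SA = 4 * pi * r^2
r^2 = 100
SA = 4 * pi * 100
SA = 400 * pi
SA = 1256.64
1256.64 m^2


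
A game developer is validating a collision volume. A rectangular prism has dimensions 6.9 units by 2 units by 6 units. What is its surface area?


Shape: rectangular prism
l = 6.9 units, w = 2 units, h = 6 units
Formula: SA = 2(lw + lh + wh)
lw = 13.8, lh = 41.4, wh = 12
lw + lh + wh = 67.2
SA = 2 * 67.2
SA = 134.4
134.4 units^2


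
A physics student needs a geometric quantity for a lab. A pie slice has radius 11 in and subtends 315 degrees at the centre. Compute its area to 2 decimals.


Shape: circular sector
Radius r = 11 in, Angle = 315 degrees
Formula: A = (angle/360) * pi * r^2
r^2 = 121
Fraction of circle = 315/360
A = (315/360) * pi * 121
A = 105.875 * pi
A = 332.62
332.62 in^2


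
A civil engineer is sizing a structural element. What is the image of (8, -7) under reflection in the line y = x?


Transformation: reflection
Original point: (8, -7)
Rule for reflection over y = x: (x, y) -> (y, x)
Apply: (8, -7) -> (-7, 8)
(-7, 8)


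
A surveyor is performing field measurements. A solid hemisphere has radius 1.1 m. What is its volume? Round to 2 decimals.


Shape: hemisphere (half of a sphere)
Radius r = 1.1 m
Formula: V = (1/2) * (4/3) * pi * r^3 = (2/3) * pi * r^3
r^3 = 1.331
(2/3) * 1.331 = 0.887333
V = 0.887333 * pi
V = 2.79
2.79 m^3


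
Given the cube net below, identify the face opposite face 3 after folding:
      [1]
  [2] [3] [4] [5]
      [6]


Net: cross layout. Take square 3 as the base (bottom).
Fold the four squares in the horizontal row up around 3: 2 -> left, 4 -> right, 5 wraps to the top.
Fold 1 and 6 up from 3: 1 -> back, 6 -> front.
Opposite pairs are therefore: (1, 6), (2, 4), (3, 5).
Face 3 is opposite face 5.
face 5


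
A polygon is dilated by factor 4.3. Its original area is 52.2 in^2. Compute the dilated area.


Linear scale factor k = 4.3
Original area = 52.2 in^2
Rule: under a linear scaling by k, areas scale by k^2.
k^2 = 4.3^2 = 18.49
New area = 52.2 * 18.49
New area = 965.178
965.178 in^2


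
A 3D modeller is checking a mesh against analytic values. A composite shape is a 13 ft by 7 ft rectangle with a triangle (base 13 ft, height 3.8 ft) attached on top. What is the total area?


Composite shape: rectangle + triangle
Rectangle area = 13 * 7 = 91
Triangle area = 0.5 * 13 * 3.8 = 24.7
Total = 91 + 24.7
Total = 115.7
115.7 ft^2


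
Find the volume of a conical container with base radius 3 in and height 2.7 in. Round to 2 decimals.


Shape: cone
Radius r = 3 in, Height h = 2.7 in
Formula: V = (1/3) * pi * r^2 * h
r^2 = 9
pi * r^2 * h = pi * 9 * 2.7 = 24.3 * pi
V = 24.3 * pi / 3
V = 25.45
25.45 in^3


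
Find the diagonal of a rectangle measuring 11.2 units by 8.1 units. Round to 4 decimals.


Shape: rectangle (diagonal via Pythagoras)
Sides: 11.2 units and 8.1 units
Formula: d = sqrt(l^2 + w^2)
l^2 = 125.44, w^2 = 65.61
l^2 + w^2 = 191.05
d = sqrt(191.05)
d = 13.8221
13.8221 units


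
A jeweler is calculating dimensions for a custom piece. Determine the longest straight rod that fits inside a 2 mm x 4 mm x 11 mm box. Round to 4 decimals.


Shape: rectangular box (space diagonal)
l = 2 mm, w = 4 mm, h = 11 mm
Visualize: the diagonal of the base, then a right triangle with that diagonal and the height.
Formula: d = sqrt(l^2 + w^2 + h^2)
l^2 + w^2 + h^2 = 4 + 16 + 121 = 141
d = sqrt(141)
d = 11.8743
11.8743 mm


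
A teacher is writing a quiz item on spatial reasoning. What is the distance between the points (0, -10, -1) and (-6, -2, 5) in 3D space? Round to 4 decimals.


3D distance between two points
P1 = (0, -10, -1), P2 = (-6, -2, 5)
Formula: d = sqrt((x2-x1)^2 + (y2-y1)^2 + (z2-z1)^2)
dx = -6 - 0 = -6
dy = -2 - -10 = 8
dz = 5 - -1 = 6
dx^2 + dy^2 + dz^2 = 36 + 64 + 36 = 136
d = sqrt(136)
d = 11.6619
11.6619 units


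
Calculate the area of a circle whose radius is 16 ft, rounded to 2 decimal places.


Shape: circle
Radius r = 16 ft
Formula: A = pi * r^2
r^2 = 16^2 = 256
A = pi * 256
A = 804.25
804.25 ft^2


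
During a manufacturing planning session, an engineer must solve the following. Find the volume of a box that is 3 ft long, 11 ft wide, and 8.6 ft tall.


Shape: rectangular prism
l = 3 ft, w = 11 ft, h = 8.6 ft
Formula: V = l * w * h
V = 3 * 11 * 8.6
V = 33 * 8.6
V = 283.8
283.8 ft^3


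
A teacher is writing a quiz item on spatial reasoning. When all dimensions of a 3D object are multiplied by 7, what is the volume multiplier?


Linear scale factor k = 7
Rule: under a linear scaling by k, volumes scale by k^3.
k^3 = 7 * 7 * 7
k^3 = 49 * 7
k^3 = 343
Volume scales by a factor of 343.
343 (dimensionless)


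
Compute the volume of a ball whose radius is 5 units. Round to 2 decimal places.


Shape: sphere
Radius r = 5 units
Formula: V = (4/3) * pi * r^3
r^3 = 125
(4/3) * 125 = 166.666667
V = 166.666667 * pi
V = 523.6
523.6 units^3


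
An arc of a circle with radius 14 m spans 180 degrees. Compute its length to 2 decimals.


Shape: circular arc
Radius r = 14 m, Angle = 180 degrees
Formula: L = (angle/360) * 2 * pi * r
2 * pi * r = 28 * pi
L = (180/360) * 28 * pi
L = 14 * pi
L = 43.98
43.98 m


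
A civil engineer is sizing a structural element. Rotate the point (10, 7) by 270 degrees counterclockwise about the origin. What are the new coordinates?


Transformation: rotation about the origin
Original point: (10, 7)
Rule for 270 deg counterclockwise: (x, y) -> (y, -x)
Apply: (10, 7) -> (7, -10)
(7, -10)


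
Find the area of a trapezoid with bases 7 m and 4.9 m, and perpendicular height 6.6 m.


Shape: trapezoid
Parallel sides a = 7 m, b = 4.9 m; Height h = 6.6 m
Formula: A = (a + b) * h / 2
a + b = 7 + 4.9 = 11.9
A = 11.9 * 6.6 / 2
A = 78.54 / 2
A = 39.27
39.27 m^2


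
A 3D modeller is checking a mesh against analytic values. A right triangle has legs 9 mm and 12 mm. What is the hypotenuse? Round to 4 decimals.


Shape: right triangle
Legs a = 9 mm, b = 12 mm
Formula: c = sqrt(a^2 + b^2)
a^2 = 81, b^2 = 144
a^2 + b^2 = 225
c = sqrt(225)
c = 15.0
15 mm


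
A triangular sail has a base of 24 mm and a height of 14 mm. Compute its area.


Shape: triangle
Base b = 24 mm, Height h = 14 mm
Formula: A = (1/2) * b * h
A = 0.5 * 24 * 14
A = 0.5 * 336
A = 168
168 mm^2


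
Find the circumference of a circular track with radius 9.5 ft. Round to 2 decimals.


Shape: circle
Radius r = 9.5 ft
Formula: C = 2 * pi * r
C = 2 * pi * 9.5
C = 19 * pi
C = 59.69
59.69 ft


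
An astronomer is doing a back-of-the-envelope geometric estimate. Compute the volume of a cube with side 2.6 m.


Shape: cube
Side s = 2.6 m
Formula: V = s^3
V = 2.6 * 2.6 * 2.6
V = 6.76 * 2.6
V = 17.576
17.576 m^3


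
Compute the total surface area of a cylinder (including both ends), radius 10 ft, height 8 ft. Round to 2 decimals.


Shape: closed cylinder
Radius r = 10 ft, Height h = 8 ft
Formula: SA = 2*pi*r^2 + 2*pi*r*h = 2*pi*r*(r + h)
r + h = 18
2 * r * (r + h) = 2 * 10 * 18 = 360
SA = 360 * pi
SA = 1130.97
1130.97 ft^2


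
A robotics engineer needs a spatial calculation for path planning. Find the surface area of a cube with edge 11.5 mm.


Shape: cube
Side s = 11.5 mm
A cube has 6 square faces.
Formula: SA = 6 * s^2
s^2 = 132.25
SA = 6 * 132.25
SA = 793.5
793.5 mm^2


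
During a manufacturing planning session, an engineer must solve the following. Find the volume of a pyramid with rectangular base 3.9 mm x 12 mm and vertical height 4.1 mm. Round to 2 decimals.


Shape: rectangular pyramid
Base: 3.9 mm x 12 mm, Height h = 4.1 mm
Formula: V = (1/3) * base_area * h
base_area = 3.9 * 12 = 46.8
base_area * h = 46.8 * 4.1 = 191.88
V = 191.88 / 3
V = 63.96
63.96 mm^3


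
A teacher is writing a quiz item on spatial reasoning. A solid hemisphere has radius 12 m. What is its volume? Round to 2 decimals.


Shape: hemisphere (half of a sphere)
Radius r = 12 m
Formula: V = (1/2) * (4/3) * pi * r^3 = (2/3) * pi * r^3
r^3 = 1728
(2/3) * 1728 = 1152
V = 1152 * pi
V = 3619.11
3619.11 m^3


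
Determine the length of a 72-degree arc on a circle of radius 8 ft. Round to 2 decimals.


Shape: circular arc
Radius r = 8 ft, Angle = 72 degrees
Formula: L = (angle/360) * 2 * pi * r
2 * pi * r = 16 * pi
L = (72/360) * 16 * pi
L = 3.2 * pi
L = 10.05
10.05 ft


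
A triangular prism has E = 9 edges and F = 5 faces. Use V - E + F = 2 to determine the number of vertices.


Polyhedron: triangular prism
Euler's formula for convex polyhedra: V - E + F = 2
Given: E = 9 edges and F = 5 faces
Solve for V:
V = 2 + E - F = 2 + 9 - 5 = 6
6 vertices


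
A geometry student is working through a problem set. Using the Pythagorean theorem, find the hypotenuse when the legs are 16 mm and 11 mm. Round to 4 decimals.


Shape: right triangle
Legs a = 16 mm, b = 11 mm
Formula: c = sqrt(a^2 + b^2)
a^2 = 256, b^2 = 121
a^2 + b^2 = 377
c = sqrt(377)
c = 19.4165
19.4165 mm


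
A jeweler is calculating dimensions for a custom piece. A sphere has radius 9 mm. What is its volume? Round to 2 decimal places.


Shape: sphere
Radius r = 9 mm
Formula: V = (4/3) * pi * r^3
r^3 = 729
(4/3) * 729 = 972
V = 972 * pi
V = 3053.63
3053.63 mm^3


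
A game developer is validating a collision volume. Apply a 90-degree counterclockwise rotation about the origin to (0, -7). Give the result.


Transformation: rotation about the origin
Original point: (0, -7)
Rule for 90 deg counterclockwise: (x, y) -> (-y, x)
Apply: (0, -7) -> (7, 0)
(7, 0)


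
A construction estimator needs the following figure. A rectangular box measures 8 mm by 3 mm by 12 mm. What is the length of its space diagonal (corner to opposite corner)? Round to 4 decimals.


Shape: rectangular box (space diagonal)
l = 8 mm, w = 3 mm, h = 12 mm
Visualize: the diagonal of the base, then a right triangle with that diagonal and the height.
Formula: d = sqrt(l^2 + w^2 + h^2)
l^2 + w^2 + h^2 = 64 + 9 + 144 = 217
d = sqrt(217)
d = 14.7309
14.7309 mm


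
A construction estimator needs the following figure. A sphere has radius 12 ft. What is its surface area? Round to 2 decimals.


Shape: sphere
Radius r = 12 ft
Formula: SA = 4 * pi * r^2
r^2 = 144
SA = 4 * pi * 144
SA = 576 * pi
SA = 1809.56
1809.56 ft^2


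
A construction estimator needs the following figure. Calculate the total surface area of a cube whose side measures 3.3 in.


Shape: cube
Side s = 3.3 in
A cube has 6 square faces.
Formula: SA = 6 * s^2
s^2 = 10.89
SA = 6 * 10.89
SA = 65.34
65.34 in^2


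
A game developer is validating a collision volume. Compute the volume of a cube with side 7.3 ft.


Shape: cube
Side s = 7.3 ft
Formula: V = s^3
V = 7.3 * 7.3 * 7.3
V = 53.29 * 7.3
V = 389.017
389.017 ft^3
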